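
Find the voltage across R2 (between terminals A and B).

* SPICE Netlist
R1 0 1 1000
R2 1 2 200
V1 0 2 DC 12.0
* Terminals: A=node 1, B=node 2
R1 and R2 are in series across V1 (node 0 → node 1 → node 2), and the output A–B is taken across R2, so this is a voltage divider.
Series current: I = V1/(R1 + R2) = 12/(1000 + 200) = 12/1200 = 0.01 A
V_R2 = I × R2 = V1 × R2/(R1 + R2) = 12 × 200/1200 = 2 V

Final answer: 2 V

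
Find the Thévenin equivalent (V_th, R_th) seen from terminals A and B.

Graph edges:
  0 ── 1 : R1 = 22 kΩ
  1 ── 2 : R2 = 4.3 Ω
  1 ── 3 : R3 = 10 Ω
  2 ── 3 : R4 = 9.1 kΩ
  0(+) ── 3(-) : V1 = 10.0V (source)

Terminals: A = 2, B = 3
Step 1 — V_th is the open-circuit voltage V_A - V_B (nothing connected across the terminals).
Nodal analysis, taking node 3 as the 0 V reference.
Source V1 fixes V_0 = 10 V.
KCL at each unknown node (sum of currents leaving = 0; resistances in Ω):
  Node 1: (V_1 - 10)/22000 + (V_1 - V_2)/4.3 + (V_1 - 0)/10 = 0
  Node 2: (V_2 - V_1)/4.3 + (V_2 - 0)/9100 = 0
Collecting terms (coefficients in siemens):
  0.3326·V_1 - 0.2326·V_2 = 0.0004545
  0.2327·V_2 - 0.2326·V_1 = 0
Determinant D = (0.3326)(0.2327) - (-0.2326)(-0.2326) = 0.0233
V_1 = [(0.0004545)(0.2327) - (-0.2326)(0)]/D = 0.004538 V
V_2 = [(0.3326)(0) - (0.0004545)(-0.2326)]/D = 0.004536 V
V_th = V_2 - V_3 = 0.004536 - 0 = 0.004536 V
Step 2 — R_th: zero the source — replace V1 by a short circuit (node 3 merges into node 0) — and find the resistance seen between A (node 2) and B (node 0).
Reduce the network between node 2 (A) and node 0 (B) by series/parallel combination:
  Rp1 = R1 ‖ R3 (parallel, both between nodes 0 and 1) = 1/(1/22000 + 1/10) = 9.995 Ω
  Rs1 = R2 + Rp1 (series, joined only at node 1) = 4.3 + 9.995 = 14.3 Ω
  Rp2 = R4 ‖ Rs1 (parallel, both between nodes 0 and 2) = 1/(1/9100 + 1/14.3) = 14.27 Ω
R_th = 14.27 Ω

Final answer: V_th = 0.004536 V, R_th = 14.27 Ω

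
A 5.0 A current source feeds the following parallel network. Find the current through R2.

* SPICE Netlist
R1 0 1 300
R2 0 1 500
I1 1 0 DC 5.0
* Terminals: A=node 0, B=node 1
All resistors sit directly between nodes 0 and 1, so they are in parallel and share one voltage V; the full source current 5 A splits among them.
1/R_par = 1/300 + 1/500 = 0.005333 S  =>  R_par = 187.5 Ω
V = I × R_par = 5 × 187.5 = 937.5 V
I_R2 = V/R2 = 937.5/500 = 1.875 A

Final answer: 1.875 A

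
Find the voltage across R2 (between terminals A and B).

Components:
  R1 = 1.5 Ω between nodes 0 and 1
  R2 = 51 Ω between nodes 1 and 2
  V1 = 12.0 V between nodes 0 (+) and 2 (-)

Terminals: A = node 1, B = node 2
R1 and R2 are in series across V1 (node 0 → node 1 → node 2), and the output A–B is taken across R2, so this is a voltage divider.
Series current: I = V1/(R1 + R2) = 12/(1.5 + 51) = 12/52.5 = 0.2286 A
V_R2 = I × R2 = V1 × R2/(R1 + R2) = 12 × 51/52.5 = 11.66 V

Final answer: 11.66 V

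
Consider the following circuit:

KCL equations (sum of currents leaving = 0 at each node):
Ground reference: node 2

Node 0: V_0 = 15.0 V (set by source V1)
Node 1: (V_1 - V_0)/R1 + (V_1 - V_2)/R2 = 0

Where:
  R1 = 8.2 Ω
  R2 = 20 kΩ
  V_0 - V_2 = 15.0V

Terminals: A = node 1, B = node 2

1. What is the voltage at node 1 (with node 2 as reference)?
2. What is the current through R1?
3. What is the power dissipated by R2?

Nodal analysis, taking node 2 as the 0 V reference.
Source V1 fixes V_0 = 15 V.
KCL at each unknown node (sum of currents leaving = 0; resistances in Ω):
  Node 1: (V_1 - 15)/8.2 + (V_1 - 0)/20000 = 0
Collecting terms: 0.122 × V_1 = 1.829  =>  V_1 = 14.99 V
Part 1:
  Read off the nodal solution: V_1 = 14.99 V
Part 2:
  I_R1 = (V_0 - V_1)/R1 = (15 - 14.99)/8.2 = 0.0007497 A
  Magnitude: I_R1 = 0.0007497 A
Part 3:
  I_R2 = (V_1 - V_2)/R2 = (14.99 - 0)/20000 = 0.0007497 A
  P_R2 = I_R2² × R2 = (0.0007497)² × 20000 = 0.01124 W

Final answers:
1. V_1 = 14.99 V
2. I_R1 = 0.0007497 A
3. P_R2 = 0.01124 W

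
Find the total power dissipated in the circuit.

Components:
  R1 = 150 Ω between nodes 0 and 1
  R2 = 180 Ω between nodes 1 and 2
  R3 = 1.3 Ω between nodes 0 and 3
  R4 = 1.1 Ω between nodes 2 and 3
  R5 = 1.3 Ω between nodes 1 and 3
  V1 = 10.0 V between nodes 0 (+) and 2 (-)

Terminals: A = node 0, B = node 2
Nodal analysis, taking node 2 as the 0 V reference.
Source V1 fixes V_0 = 10 V.
KCL at each unknown node (sum of currents leaving = 0; resistances in Ω):
  Node 1: (V_1 - 10)/150 + (V_1 - 0)/180 + (V_1 - V_3)/1.3 = 0
  Node 3: (V_3 - 10)/1.3 + (V_3 - 0)/1.1 + (V_3 - V_1)/1.3 = 0
Collecting terms (coefficients in siemens):
  0.7815·V_1 - 0.7692·V_3 = 0.06667
  2.448·V_3 - 0.7692·V_1 = 7.692
Determinant D = (0.7815)(2.448) - (-0.7692)(-0.7692) = 1.321
V_1 = [(0.06667)(2.448) - (-0.7692)(7.692)]/D = 4.603 V
V_3 = [(0.7815)(7.692) - (0.06667)(-0.7692)]/D = 4.59 V
Power in each resistor, P = (ΔV)²/R:
  P_R1 = (10 - 4.603)²/150 = 0.1942 W
  P_R2 = (4.603 - 0)²/180 = 0.1177 W
  P_R3 = (10 - 4.59)²/1.3 = 22.52 W
  P_R4 = (0 - 4.59)²/1.1 = 19.15 W
  P_R5 = (4.603 - 4.59)²/1.3 = 0.0001408 W
P_total = P_R1 + P_R2 + P_R3 + P_R4 + P_R5 = 41.98 W

Final answer: 41.98 W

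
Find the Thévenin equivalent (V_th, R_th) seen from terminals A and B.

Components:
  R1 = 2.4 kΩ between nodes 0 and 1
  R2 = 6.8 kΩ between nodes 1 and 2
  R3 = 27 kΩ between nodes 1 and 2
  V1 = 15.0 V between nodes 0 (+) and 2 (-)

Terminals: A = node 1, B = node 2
Step 1 — V_th is the open-circuit voltage V_A - V_B (nothing connected across the terminals).
Nodal analysis, taking node 2 as the 0 V reference.
Source V1 fixes V_0 = 15 V.
KCL at each unknown node (sum of currents leaving = 0; resistances in Ω):
  Node 1: (V_1 - 15)/2400 + (V_1 - 0)/6800 + (V_1 - 0)/27000 = 0
Collecting terms: 0.0006008 × V_1 = 0.00625  =>  V_1 = 10.4 V
V_th = V_1 - V_2 = 10.4 - 0 = 10.4 V
Step 2 — R_th: zero the source — replace V1 by a short circuit (node 2 merges into node 0) — and find the resistance seen between A (node 1) and B (node 0).
Reduce the network between node 1 (A) and node 0 (B) by series/parallel combination:
  Rp1 = R1 ‖ R2 ‖ R3 (parallel, all between nodes 0 and 1) = 1/(1/2400 + 1/6800 + 1/27000) = 1665 Ω
R_th = 1.665 kΩ

Final answer: V_th = 10.4 V, R_th = 1.665 kΩ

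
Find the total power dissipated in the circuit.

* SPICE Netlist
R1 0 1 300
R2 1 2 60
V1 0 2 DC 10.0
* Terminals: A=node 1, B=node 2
Nodal analysis, taking node 2 as the 0 V reference.
Source V1 fixes V_0 = 10 V.
KCL at each unknown node (sum of currents leaving = 0; resistances in Ω):
  Node 1: (V_1 - 10)/300 + (V_1 - 0)/60 = 0
Collecting terms: 0.02 × V_1 = 0.03333  =>  V_1 = 1.667 V
Power in each resistor, P = (ΔV)²/R:
  P_R1 = (10 - 1.667)²/300 = 0.2315 W
  P_R2 = (1.667 - 0)²/60 = 0.0463 W
P_total = P_R1 + P_R2 = 0.2778 W

Final answer: 0.2778 W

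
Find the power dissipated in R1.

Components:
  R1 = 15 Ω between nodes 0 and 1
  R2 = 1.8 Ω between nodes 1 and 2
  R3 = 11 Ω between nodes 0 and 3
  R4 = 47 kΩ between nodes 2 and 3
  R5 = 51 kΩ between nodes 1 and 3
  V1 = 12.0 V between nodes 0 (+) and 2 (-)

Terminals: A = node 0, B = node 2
Nodal analysis, taking node 2 as the 0 V reference.
Source V1 fixes V_0 = 12 V.
KCL at each unknown node (sum of currents leaving = 0; resistances in Ω):
  Node 1: (V_1 - 12)/15 + (V_1 - 0)/1.8 + (V_1 - V_3)/51000 = 0
  Node 3: (V_3 - 12)/11 + (V_3 - 0)/47000 + (V_3 - V_1)/51000 = 0
Collecting terms (coefficients in siemens):
  0.6222·V_1 - 0.00001961·V_3 = 0.8
  0.09095·V_3 - 0.00001961·V_1 = 1.091
Determinant D = (0.6222)(0.09095) - (-0.00001961)(-0.00001961) = 0.05659
V_1 = [(0.8)(0.09095) - (-0.00001961)(1.091)]/D = 1.286 V
V_3 = [(0.6222)(1.091) - (0.8)(-0.00001961)]/D = 11.99 V
I_R1 = (V_0 - V_1)/R1 = (12 - 1.286)/15 = 0.7143 A
P_R1 = I_R1² × R1 = (0.7143)² × 15 = 7.653 W

Final answer: 7.653 W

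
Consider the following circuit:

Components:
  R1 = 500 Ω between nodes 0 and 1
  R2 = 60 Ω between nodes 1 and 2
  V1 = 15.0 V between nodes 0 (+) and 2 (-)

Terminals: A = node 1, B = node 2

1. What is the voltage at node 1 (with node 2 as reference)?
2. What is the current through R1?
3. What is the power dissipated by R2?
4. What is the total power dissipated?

Nodal analysis, taking node 2 as the 0 V reference.
Source V1 fixes V_0 = 15 V.
KCL at each unknown node (sum of currents leaving = 0; resistances in Ω):
  Node 1: (V_1 - 15)/500 + (V_1 - 0)/60 = 0
Collecting terms: 0.01867 × V_1 = 0.03  =>  V_1 = 1.607 V
Part 1:
  Read off the nodal solution: V_1 = 1.607 V
Part 2:
  I_R1 = (V_0 - V_1)/R1 = (15 - 1.607)/500 = 0.02679 A
  Magnitude: I_R1 = 0.02679 A
Part 3:
  I_R2 = (V_1 - V_2)/R2 = (1.607 - 0)/60 = 0.02679 A
  P_R2 = I_R2² × R2 = (0.02679)² × 60 = 0.04305 W
Part 4:
  Power in each resistor, P = (ΔV)²/R:
    P_R1 = (15 - 1.607)²/500 = 0.3587 W
    P_R2 = (1.607 - 0)²/60 = 0.04305 W
  P_total = P_R1 + P_R2 = 0.4018 W

Final answers:
1. V_1 = 1.607 V
2. I_R1 = 0.02679 A
3. P_R2 = 0.04305 W
4. P_total = 0.4018 W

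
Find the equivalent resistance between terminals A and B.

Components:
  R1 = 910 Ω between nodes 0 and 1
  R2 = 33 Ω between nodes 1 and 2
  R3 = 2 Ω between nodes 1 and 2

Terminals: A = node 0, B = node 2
Reduce the network between node 0 (A) and node 2 (B) by series/parallel combination:
  Rp1 = R2 ‖ R3 (parallel, both between nodes 1 and 2) = 1/(1/33 + 1/2) = 1.886 Ω
  Rs1 = R1 + Rp1 (series, joined only at node 1) = 910 + 1.886 = 911.9 Ω
R_eq = 911.9 Ω

Final answer: 911.9 Ω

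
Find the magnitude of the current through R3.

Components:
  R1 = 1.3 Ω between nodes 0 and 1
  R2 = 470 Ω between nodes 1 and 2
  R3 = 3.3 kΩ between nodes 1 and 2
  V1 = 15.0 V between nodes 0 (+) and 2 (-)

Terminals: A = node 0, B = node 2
Nodal analysis, taking node 2 as the 0 V reference.
Source V1 fixes V_0 = 15 V.
KCL at each unknown node (sum of currents leaving = 0; resistances in Ω):
  Node 1: (V_1 - 15)/1.3 + (V_1 - 0)/470 + (V_1 - 0)/3300 = 0
Collecting terms: 0.7717 × V_1 = 11.54  =>  V_1 = 14.95 V
I_R3 = (V_1 - V_2)/R3 = (14.95 - 0)/3300 = 0.004531 A
|I_R3| = 0.004531 A

Final answer: |I_R3| = 0.004531 A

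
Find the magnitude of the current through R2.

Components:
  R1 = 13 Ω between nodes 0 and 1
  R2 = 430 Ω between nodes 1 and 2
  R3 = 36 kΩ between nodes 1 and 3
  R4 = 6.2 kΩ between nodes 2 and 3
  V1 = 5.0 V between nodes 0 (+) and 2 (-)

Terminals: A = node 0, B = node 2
Nodal analysis, taking node 2 as the 0 V reference.
Source V1 fixes V_0 = 5 V.
KCL at each unknown node (sum of currents leaving = 0; resistances in Ω):
  Node 1: (V_1 - 5)/13 + (V_1 - 0)/430 + (V_1 - V_3)/36000 = 0
  Node 3: (V_3 - V_1)/36000 + (V_3 - 0)/6200 = 0
Collecting terms (coefficients in siemens):
  0.07928·V_1 - 0.00002778·V_3 = 0.3846
  0.0001891·V_3 - 0.00002778·V_1 = 0
Determinant D = (0.07928)(0.0001891) - (-0.00002778)(-0.00002778) = 0.00001499
V_1 = [(0.3846)(0.0001891) - (-0.00002778)(0)]/D = 4.852 V
V_3 = [(0.07928)(0) - (0.3846)(-0.00002778)]/D = 0.7128 V
I_R2 = (V_1 - V_2)/R2 = (4.852 - 0)/430 = 0.01128 A
|I_R2| = 0.01128 A

Final answer: |I_R2| = 0.01128 A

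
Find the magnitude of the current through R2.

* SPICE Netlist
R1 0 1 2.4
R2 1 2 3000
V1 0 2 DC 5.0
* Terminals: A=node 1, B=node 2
Nodal analysis, taking node 2 as the 0 V reference.
Source V1 fixes V_0 = 5 V.
KCL at each unknown node (sum of currents leaving = 0; resistances in Ω):
  Node 1: (V_1 - 5)/2.4 + (V_1 - 0)/3000 = 0
Collecting terms: 0.417 × V_1 = 2.083  =>  V_1 = 4.996 V
I_R2 = (V_1 - V_2)/R2 = (4.996 - 0)/3000 = 0.001665 A
|I_R2| = 0.001665 A

Final answer: |I_R2| = 0.001665 A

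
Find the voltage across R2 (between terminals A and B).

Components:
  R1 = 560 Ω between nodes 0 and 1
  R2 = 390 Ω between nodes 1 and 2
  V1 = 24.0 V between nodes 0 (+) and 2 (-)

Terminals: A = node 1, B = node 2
R1 and R2 are in series across V1 (node 0 → node 1 → node 2), and the output A–B is taken across R2, so this is a voltage divider.
Series current: I = V1/(R1 + R2) = 24/(560 + 390) = 24/950 = 0.02526 A
V_R2 = I × R2 = V1 × R2/(R1 + R2) = 24 × 390/950 = 9.853 V

Final answer: 9.853 V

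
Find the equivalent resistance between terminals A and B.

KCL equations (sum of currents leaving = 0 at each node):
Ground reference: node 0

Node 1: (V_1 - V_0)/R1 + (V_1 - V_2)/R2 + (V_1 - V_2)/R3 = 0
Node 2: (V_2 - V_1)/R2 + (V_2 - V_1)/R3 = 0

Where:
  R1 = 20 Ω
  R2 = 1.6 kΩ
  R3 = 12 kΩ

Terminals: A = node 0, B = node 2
Reduce the network between node 0 (A) and node 2 (B) by series/parallel combination:
  Rp1 = R2 ‖ R3 (parallel, both between nodes 1 and 2) = 1/(1/1600 + 1/12000) = 1412 Ω
  Rs1 = R1 + Rp1 (series, joined only at node 1) = 20 + 1412 = 1432 Ω
R_eq = 1.432 kΩ

Final answer: 1.432 kΩ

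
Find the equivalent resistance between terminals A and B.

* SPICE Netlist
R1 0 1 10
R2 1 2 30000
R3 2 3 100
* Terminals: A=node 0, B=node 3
Reduce the network between node 0 (A) and node 3 (B) by series/parallel combination:
  Rs1 = R1 + R2 (series, joined only at node 1) = 10 + 30000 = 30010 Ω
  Rs2 = R3 + Rs1 (series, joined only at node 2) = 100 + 30010 = 30110 Ω
R_eq = 30.11 kΩ

Final answer: 30.11 kΩ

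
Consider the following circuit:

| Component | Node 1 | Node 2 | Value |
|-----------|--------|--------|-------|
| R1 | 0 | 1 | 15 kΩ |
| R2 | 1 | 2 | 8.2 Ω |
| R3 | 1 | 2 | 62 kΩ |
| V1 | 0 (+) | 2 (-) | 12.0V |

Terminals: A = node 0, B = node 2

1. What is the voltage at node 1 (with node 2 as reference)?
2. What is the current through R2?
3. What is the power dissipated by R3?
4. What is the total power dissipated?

Nodal analysis, taking node 2 as the 0 V reference.
Source V1 fixes V_0 = 12 V.
KCL at each unknown node (sum of currents leaving = 0; resistances in Ω):
  Node 1: (V_1 - 12)/15000 + (V_1 - 0)/8.2 + (V_1 - 0)/62000 = 0
Collecting terms: 0.122 × V_1 = 0.0008  =>  V_1 = 0.006556 V
Part 1:
  Read off the nodal solution: V_1 = 0.006556 V
Part 2:
  I_R2 = (V_1 - V_2)/R2 = (0.006556 - 0)/8.2 = 0.0007995 A
  Magnitude: I_R2 = 0.0007995 A
Part 3:
  I_R3 = (V_1 - V_2)/R3 = (0.006556 - 0)/62000 = 0.0000001057 A
  P_R3 = I_R3² × R3 = (0.0000001057)² × 62000 = 0.0000000006931 W
Part 4:
  Power in each resistor, P = (ΔV)²/R:
    P_R1 = (12 - 0.006556)²/15000 = 0.00959 W
    P_R2 = (0.006556 - 0)²/8.2 = 0.000005241 W
    P_R3 = (0.006556 - 0)²/62000 = 0.0000000006931 W
  P_total = P_R1 + P_R2 + P_R3 = 0.009595 W

Final answers:
1. V_1 = 0.006556 V
2. I_R2 = 0.0007995 A
3. P_R3 = 6.931e-10 W
4. P_total = 0.009595 W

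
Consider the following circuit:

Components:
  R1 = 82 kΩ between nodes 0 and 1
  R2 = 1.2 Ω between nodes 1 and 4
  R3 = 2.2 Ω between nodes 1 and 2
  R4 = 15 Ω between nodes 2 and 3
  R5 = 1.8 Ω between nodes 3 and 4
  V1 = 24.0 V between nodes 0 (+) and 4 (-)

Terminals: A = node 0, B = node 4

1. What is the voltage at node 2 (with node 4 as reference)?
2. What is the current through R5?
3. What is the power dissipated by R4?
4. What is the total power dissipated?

Nodal analysis, taking node 4 as the 0 V reference.
Source V1 fixes V_0 = 24 V.
KCL at each unknown node (sum of currents leaving = 0; resistances in Ω):
  Node 1: (V_1 - 24)/82000 + (V_1 - 0)/1.2 + (V_1 - V_2)/2.2 = 0
  Node 2: (V_2 - V_1)/2.2 + (V_2 - V_3)/15 = 0
  Node 3: (V_3 - V_2)/15 + (V_3 - 0)/1.8 = 0
Collecting terms (coefficients in siemens):
  1.288·V_1 - 0.4545·V_2 = 0.0002927
  0.5212·V_2 - 0.4545·V_1 - 0.06667·V_3 = 0
  0.6222·V_3 - 0.06667·V_2 = 0
Solving these 3 simultaneous equations (Gaussian elimination) gives:
  V_1 = 0.0003304 V, V_2 = 0.0002921 V, V_3 = 0.0000313 V
Part 1:
  Read off the nodal solution: V_2 = 0.0002921 V
Part 2:
  I_R5 = (V_3 - V_4)/R5 = (0.0000313 - 0)/1.8 = 0.00001739 A
  Magnitude: I_R5 = 0.00001739 A
Part 3:
  I_R4 = (V_2 - V_3)/R4 = (0.0002921 - 0.0000313)/15 = 0.00001739 A
  P_R4 = I_R4² × R4 = (0.00001739)² × 15 = 0.000000004535 W
Part 4:
  Power in each resistor, P = (ΔV)²/R:
    P_R1 = (24 - 0.0003304)²/82000 = 0.007024 W
    P_R2 = (0.0003304 - 0)²/1.2 = 0.00000009094 W
    P_R3 = (0.0003304 - 0.0002921)²/2.2 = 0.0000000006651 W
    P_R4 = (0.0002921 - 0.0000313)²/15 = 0.000000004535 W
    P_R5 = (0.0000313 - 0)²/1.8 = 0.0000000005441 W
  P_total = P_R1 + P_R2 + P_R3 + P_R4 + P_R5 = 0.007024 W

Final answers:
1. V_2 = 0.0002921 V
2. I_R5 = 1.739e-05 A
3. P_R4 = 4.535e-09 W
4. P_total = 0.007024 W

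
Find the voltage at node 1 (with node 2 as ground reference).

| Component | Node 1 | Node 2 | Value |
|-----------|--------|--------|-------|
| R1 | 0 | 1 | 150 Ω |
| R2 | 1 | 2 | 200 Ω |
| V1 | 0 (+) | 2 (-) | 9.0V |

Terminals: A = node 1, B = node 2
Nodal analysis, taking node 2 as the 0 V reference.
Source V1 fixes V_0 = 9 V.
KCL at each unknown node (sum of currents leaving = 0; resistances in Ω):
  Node 1: (V_1 - 9)/150 + (V_1 - 0)/200 = 0
Collecting terms: 0.01167 × V_1 = 0.06  =>  V_1 = 5.143 V
The requested potential is V_1 = 5.143 V.

Final answer: V_1 = 5.143 V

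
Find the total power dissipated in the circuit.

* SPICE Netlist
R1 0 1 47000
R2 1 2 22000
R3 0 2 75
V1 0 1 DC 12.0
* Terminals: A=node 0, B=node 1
Nodal analysis, taking node 1 as the 0 V reference.
Source V1 fixes V_0 = 12 V.
KCL at each unknown node (sum of currents leaving = 0; resistances in Ω):
  Node 2: (V_2 - 0)/22000 + (V_2 - 12)/75 = 0
Collecting terms: 0.01338 × V_2 = 0.16  =>  V_2 = 11.96 V
Power in each resistor, P = (ΔV)²/R:
  P_R1 = (12 - 0)²/47000 = 0.003064 W
  P_R2 = (0 - 11.96)²/22000 = 0.006501 W
  P_R3 = (12 - 11.96)²/75 = 0.00002216 W
P_total = P_R1 + P_R2 + P_R3 = 0.009587 W

Final answer: 0.009587 W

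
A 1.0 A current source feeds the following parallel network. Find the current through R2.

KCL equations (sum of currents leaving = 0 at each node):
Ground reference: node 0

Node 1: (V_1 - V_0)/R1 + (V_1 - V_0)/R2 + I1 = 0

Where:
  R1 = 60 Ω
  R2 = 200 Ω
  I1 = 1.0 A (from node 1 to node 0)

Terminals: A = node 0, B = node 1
All resistors sit directly between nodes 0 and 1, so they are in parallel and share one voltage V; the full source current 1 A splits among them.
1/R_par = 1/60 + 1/200 = 0.02167 S  =>  R_par = 46.15 Ω
V = I × R_par = 1 × 46.15 = 46.15 V
I_R2 = V/R2 = 46.15/200 = 0.2308 A

Final answer: 0.2308 A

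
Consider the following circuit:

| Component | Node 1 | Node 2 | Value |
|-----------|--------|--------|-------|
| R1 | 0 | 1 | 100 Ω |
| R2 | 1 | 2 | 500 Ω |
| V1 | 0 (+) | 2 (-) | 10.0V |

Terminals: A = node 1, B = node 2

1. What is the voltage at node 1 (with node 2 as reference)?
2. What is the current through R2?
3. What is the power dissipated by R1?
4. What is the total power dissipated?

Nodal analysis, taking node 2 as the 0 V reference.
Source V1 fixes V_0 = 10 V.
KCL at each unknown node (sum of currents leaving = 0; resistances in Ω):
  Node 1: (V_1 - 10)/100 + (V_1 - 0)/500 = 0
Collecting terms: 0.012 × V_1 = 0.1  =>  V_1 = 8.333 V
Part 1:
  Read off the nodal solution: V_1 = 8.333 V
Part 2:
  I_R2 = (V_1 - V_2)/R2 = (8.333 - 0)/500 = 0.01667 A
  Magnitude: I_R2 = 0.01667 A
Part 3:
  I_R1 = (V_0 - V_1)/R1 = (10 - 8.333)/100 = 0.01667 A
  P_R1 = I_R1² × R1 = (0.01667)² × 100 = 0.02778 W
Part 4:
  Power in each resistor, P = (ΔV)²/R:
    P_R1 = (10 - 8.333)²/100 = 0.02778 W
    P_R2 = (8.333 - 0)²/500 = 0.1389 W
  P_total = P_R1 + P_R2 = 0.1667 W

Final answers:
1. V_1 = 8.333 V
2. I_R2 = 0.01667 A
3. P_R1 = 0.02778 W
4. P_total = 0.1667 W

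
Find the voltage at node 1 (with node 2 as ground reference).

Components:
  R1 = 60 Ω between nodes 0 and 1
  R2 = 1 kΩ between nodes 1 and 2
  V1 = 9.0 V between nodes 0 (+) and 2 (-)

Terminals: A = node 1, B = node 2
Nodal analysis, taking node 2 as the 0 V reference.
Source V1 fixes V_0 = 9 V.
KCL at each unknown node (sum of currents leaving = 0; resistances in Ω):
  Node 1: (V_1 - 9)/60 + (V_1 - 0)/1000 = 0
Collecting terms: 0.01767 × V_1 = 0.15  =>  V_1 = 8.491 V
The requested potential is V_1 = 8.491 V.

Final answer: V_1 = 8.491 V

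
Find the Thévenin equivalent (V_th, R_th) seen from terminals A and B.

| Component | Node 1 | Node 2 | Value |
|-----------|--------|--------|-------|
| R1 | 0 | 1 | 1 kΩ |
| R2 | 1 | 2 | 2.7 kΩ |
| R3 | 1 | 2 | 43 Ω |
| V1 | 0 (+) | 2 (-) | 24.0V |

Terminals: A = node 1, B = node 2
Step 1 — V_th is the open-circuit voltage V_A - V_B (nothing connected across the terminals).
Nodal analysis, taking node 2 as the 0 V reference.
Source V1 fixes V_0 = 24 V.
KCL at each unknown node (sum of currents leaving = 0; resistances in Ω):
  Node 1: (V_1 - 24)/1000 + (V_1 - 0)/2700 + (V_1 - 0)/43 = 0
Collecting terms: 0.02463 × V_1 = 0.024  =>  V_1 = 0.9746 V
V_th = V_1 - V_2 = 0.9746 - 0 = 0.9746 V
Step 2 — R_th: zero the source — replace V1 by a short circuit (node 2 merges into node 0) — and find the resistance seen between A (node 1) and B (node 0).
Reduce the network between node 1 (A) and node 0 (B) by series/parallel combination:
  Rp1 = R1 ‖ R2 ‖ R3 (parallel, all between nodes 0 and 1) = 1/(1/1000 + 1/2700 + 1/43) = 40.61 Ω
R_th = 40.61 Ω

Final answer: V_th = 0.9746 V, R_th = 40.61 Ω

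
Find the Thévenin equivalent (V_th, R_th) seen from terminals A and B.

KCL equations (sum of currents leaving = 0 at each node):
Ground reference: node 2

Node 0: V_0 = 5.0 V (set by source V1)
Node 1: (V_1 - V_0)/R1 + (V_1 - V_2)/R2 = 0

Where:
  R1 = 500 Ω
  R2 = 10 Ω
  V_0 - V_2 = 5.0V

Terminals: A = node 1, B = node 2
Step 1 — V_th is the open-circuit voltage V_A - V_B (nothing connected across the terminals).
Nodal analysis, taking node 2 as the 0 V reference.
Source V1 fixes V_0 = 5 V.
KCL at each unknown node (sum of currents leaving = 0; resistances in Ω):
  Node 1: (V_1 - 5)/500 + (V_1 - 0)/10 = 0
Collecting terms: 0.102 × V_1 = 0.01  =>  V_1 = 0.09804 V
V_th = V_1 - V_2 = 0.09804 - 0 = 0.09804 V
Step 2 — R_th: zero the source — replace V1 by a short circuit (node 2 merges into node 0) — and find the resistance seen between A (node 1) and B (node 0).
Reduce the network between node 1 (A) and node 0 (B) by series/parallel combination:
  Rp1 = R1 ‖ R2 (parallel, both between nodes 0 and 1) = 1/(1/500 + 1/10) = 9.804 Ω
R_th = 9.804 Ω

Final answer: V_th = 0.09804 V, R_th = 9.804 Ω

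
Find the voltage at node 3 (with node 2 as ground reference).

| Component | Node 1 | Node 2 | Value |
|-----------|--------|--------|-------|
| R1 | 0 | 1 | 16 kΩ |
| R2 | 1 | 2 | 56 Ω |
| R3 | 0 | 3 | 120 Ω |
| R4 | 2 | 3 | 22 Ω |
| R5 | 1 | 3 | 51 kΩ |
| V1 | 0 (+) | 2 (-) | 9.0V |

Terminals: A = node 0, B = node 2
Nodal analysis, taking node 2 as the 0 V reference.
Source V1 fixes V_0 = 9 V.
KCL at each unknown node (sum of currents leaving = 0; resistances in Ω):
  Node 1: (V_1 - 9)/16000 + (V_1 - 0)/56 + (V_1 - V_3)/51000 = 0
  Node 3: (V_3 - 9)/120 + (V_3 - 0)/22 + (V_3 - V_1)/51000 = 0
Collecting terms (coefficients in siemens):
  0.01794·V_1 - 0.00001961·V_3 = 0.0005625
  0.05381·V_3 - 0.00001961·V_1 = 0.075
Determinant D = (0.01794)(0.05381) - (-0.00001961)(-0.00001961) = 0.0009653
V_1 = [(0.0005625)(0.05381) - (-0.00001961)(0.075)]/D = 0.03288 V
V_3 = [(0.01794)(0.075) - (0.0005625)(-0.00001961)]/D = 1.394 V
The requested potential is V_3 = 1.394 V.

Final answer: V_3 = 1.394 V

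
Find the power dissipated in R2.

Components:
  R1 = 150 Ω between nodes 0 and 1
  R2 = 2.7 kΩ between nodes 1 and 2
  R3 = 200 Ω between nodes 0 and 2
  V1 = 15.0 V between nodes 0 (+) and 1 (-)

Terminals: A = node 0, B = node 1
Nodal analysis, taking node 1 as the 0 V reference.
Source V1 fixes V_0 = 15 V.
KCL at each unknown node (sum of currents leaving = 0; resistances in Ω):
  Node 2: (V_2 - 0)/2700 + (V_2 - 15)/200 = 0
Collecting terms: 0.00537 × V_2 = 0.075  =>  V_2 = 13.97 V
I_R2 = (V_1 - V_2)/R2 = (0 - 13.97)/2700 = -0.005172 A
P_R2 = I_R2² × R2 = (-0.005172)² × 2700 = 0.07224 W

Final answer: 0.07224 W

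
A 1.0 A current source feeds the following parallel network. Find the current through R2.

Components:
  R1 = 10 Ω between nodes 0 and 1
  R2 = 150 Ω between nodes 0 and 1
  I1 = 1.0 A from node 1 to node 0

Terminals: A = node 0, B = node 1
All resistors sit directly between nodes 0 and 1, so they are in parallel and share one voltage V; the full source current 1 A splits among them.
1/R_par = 1/10 + 1/150 = 0.1067 S  =>  R_par = 9.375 Ω
V = I × R_par = 1 × 9.375 = 9.375 V
I_R2 = V/R2 = 9.375/150 = 0.0625 A

Final answer: 0.0625 A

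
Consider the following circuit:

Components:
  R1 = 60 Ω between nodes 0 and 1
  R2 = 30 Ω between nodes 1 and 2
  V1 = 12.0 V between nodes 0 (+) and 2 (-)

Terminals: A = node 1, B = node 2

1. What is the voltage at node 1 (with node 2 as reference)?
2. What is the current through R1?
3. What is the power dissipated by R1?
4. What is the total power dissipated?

Nodal analysis, taking node 2 as the 0 V reference.
Source V1 fixes V_0 = 12 V.
KCL at each unknown node (sum of currents leaving = 0; resistances in Ω):
  Node 1: (V_1 - 12)/60 + (V_1 - 0)/30 = 0
Collecting terms: 0.05 × V_1 = 0.2  =>  V_1 = 4 V
Part 1:
  Read off the nodal solution: V_1 = 4 V
Part 2:
  I_R1 = (V_0 - V_1)/R1 = (12 - 4)/60 = 0.1333 A
  Magnitude: I_R1 = 0.1333 A
Part 3:
  I_R1 = (V_0 - V_1)/R1 = (12 - 4)/60 = 0.1333 A
  P_R1 = I_R1² × R1 = (0.1333)² × 60 = 1.067 W
Part 4:
  Power in each resistor, P = (ΔV)²/R:
    P_R1 = (12 - 4)²/60 = 1.067 W
    P_R2 = (4 - 0)²/30 = 0.5333 W
  P_total = P_R1 + P_R2 = 1.6 W

Final answers:
1. V_1 = 4 V
2. I_R1 = 0.1333 A
3. P_R1 = 1.067 W
4. P_total = 1.6 W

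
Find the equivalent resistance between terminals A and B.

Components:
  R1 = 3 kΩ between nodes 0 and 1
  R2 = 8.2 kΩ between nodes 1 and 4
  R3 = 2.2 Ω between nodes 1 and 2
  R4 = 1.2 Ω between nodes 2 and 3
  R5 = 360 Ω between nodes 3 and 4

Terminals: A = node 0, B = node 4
Reduce the network between node 0 (A) and node 4 (B) by series/parallel combination:
  Rs1 = R3 + R4 (series, joined only at node 2) = 2.2 + 1.2 = 3.4 Ω
  Rs2 = R5 + Rs1 (series, joined only at node 3) = 360 + 3.4 = 363.4 Ω
  Rp1 = R2 ‖ Rs2 (parallel, both between nodes 1 and 4) = 1/(1/8200 + 1/363.4) = 348 Ω
  Rs3 = R1 + Rp1 (series, joined only at node 1) = 3000 + 348 = 3348 Ω
R_eq = 3.348 kΩ

Final answer: 3.348 kΩ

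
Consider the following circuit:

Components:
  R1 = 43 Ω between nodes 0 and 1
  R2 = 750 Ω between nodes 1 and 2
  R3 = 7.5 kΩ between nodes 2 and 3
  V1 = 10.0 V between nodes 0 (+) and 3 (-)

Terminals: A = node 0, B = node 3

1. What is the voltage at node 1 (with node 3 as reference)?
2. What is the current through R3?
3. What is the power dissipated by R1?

Nodal analysis, taking node 3 as the 0 V reference.
Source V1 fixes V_0 = 10 V.
KCL at each unknown node (sum of currents leaving = 0; resistances in Ω):
  Node 1: (V_1 - 10)/43 + (V_1 - V_2)/750 = 0
  Node 2: (V_2 - V_1)/750 + (V_2 - 0)/7500 = 0
Collecting terms (coefficients in siemens):
  0.02459·V_1 - 0.001333·V_2 = 0.2326
  0.001467·V_2 - 0.001333·V_1 = 0
Determinant D = (0.02459)(0.001467) - (-0.001333)(-0.001333) = 0.00003429
V_1 = [(0.2326)(0.001467) - (-0.001333)(0)]/D = 9.948 V
V_2 = [(0.02459)(0) - (0.2326)(-0.001333)]/D = 9.044 V
Part 1:
  Read off the nodal solution: V_1 = 9.948 V
Part 2:
  I_R3 = (V_2 - V_3)/R3 = (9.044 - 0)/7500 = 0.001206 A
  Magnitude: I_R3 = 0.001206 A
Part 3:
  I_R1 = (V_0 - V_1)/R1 = (10 - 9.948)/43 = 0.001206 A
  P_R1 = I_R1² × R1 = (0.001206)² × 43 = 0.00006252 W

Final answers:
1. V_1 = 9.948 V
2. I_R3 = 0.001206 A
3. P_R1 = 6.252e-05 W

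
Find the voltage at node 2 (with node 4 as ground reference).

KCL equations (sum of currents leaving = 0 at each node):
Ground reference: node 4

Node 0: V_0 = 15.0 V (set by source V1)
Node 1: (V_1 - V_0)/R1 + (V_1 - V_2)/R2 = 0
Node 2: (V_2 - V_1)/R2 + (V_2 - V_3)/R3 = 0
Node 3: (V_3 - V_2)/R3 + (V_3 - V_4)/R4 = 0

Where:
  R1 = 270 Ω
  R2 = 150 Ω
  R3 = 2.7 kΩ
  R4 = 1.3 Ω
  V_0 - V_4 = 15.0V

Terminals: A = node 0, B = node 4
Nodal analysis, taking node 4 as the 0 V reference.
Source V1 fixes V_0 = 15 V.
KCL at each unknown node (sum of currents leaving = 0; resistances in Ω):
  Node 1: (V_1 - 15)/270 + (V_1 - V_2)/150 = 0
  Node 2: (V_2 - V_1)/150 + (V_2 - V_3)/2700 = 0
  Node 3: (V_3 - V_2)/2700 + (V_3 - 0)/1.3 = 0
Collecting terms (coefficients in siemens):
  0.01037·V_1 - 0.006667·V_2 = 0.05556
  0.007037·V_2 - 0.006667·V_1 - 0.0003704·V_3 = 0
  0.7696·V_3 - 0.0003704·V_2 = 0
Solving these 3 simultaneous equations (Gaussian elimination) gives:
  V_1 = 13.7 V, V_2 = 12.98 V, V_3 = 0.006247 V
The requested potential is V_2 = 12.98 V.

Final answer: V_2 = 12.98 V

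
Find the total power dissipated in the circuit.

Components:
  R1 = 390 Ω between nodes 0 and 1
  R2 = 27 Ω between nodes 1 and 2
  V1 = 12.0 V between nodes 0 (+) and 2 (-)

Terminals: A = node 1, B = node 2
Nodal analysis, taking node 2 as the 0 V reference.
Source V1 fixes V_0 = 12 V.
KCL at each unknown node (sum of currents leaving = 0; resistances in Ω):
  Node 1: (V_1 - 12)/390 + (V_1 - 0)/27 = 0
Collecting terms: 0.0396 × V_1 = 0.03077  =>  V_1 = 0.777 V
Power in each resistor, P = (ΔV)²/R:
  P_R1 = (12 - 0.777)²/390 = 0.323 W
  P_R2 = (0.777 - 0)²/27 = 0.02236 W
P_total = P_R1 + P_R2 = 0.3453 W

Final answer: 0.3453 W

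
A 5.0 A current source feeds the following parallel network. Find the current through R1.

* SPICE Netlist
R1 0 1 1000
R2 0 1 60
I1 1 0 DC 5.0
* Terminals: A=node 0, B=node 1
All resistors sit directly between nodes 0 and 1, so they are in parallel and share one voltage V; the full source current 5 A splits among them.
1/R_par = 1/1000 + 1/60 = 0.01767 S  =>  R_par = 56.6 Ω
V = I × R_par = 5 × 56.6 = 283 V
I_R1 = V/R1 = 283/1000 = 0.283 A

Final answer: 0.283 A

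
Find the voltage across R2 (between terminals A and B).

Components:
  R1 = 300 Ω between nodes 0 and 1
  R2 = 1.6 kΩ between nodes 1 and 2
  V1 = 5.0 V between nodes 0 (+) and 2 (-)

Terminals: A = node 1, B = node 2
R1 and R2 are in series across V1 (node 0 → node 1 → node 2), and the output A–B is taken across R2, so this is a voltage divider.
Series current: I = V1/(R1 + R2) = 5/(300 + 1600) = 5/1900 = 0.002632 A
V_R2 = I × R2 = V1 × R2/(R1 + R2) = 5 × 1600/1900 = 4.211 V

Final answer: 4.211 V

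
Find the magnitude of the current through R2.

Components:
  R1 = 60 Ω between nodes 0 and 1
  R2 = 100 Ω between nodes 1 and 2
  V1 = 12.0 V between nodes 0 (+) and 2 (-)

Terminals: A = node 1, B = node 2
Nodal analysis, taking node 2 as the 0 V reference.
Source V1 fixes V_0 = 12 V.
KCL at each unknown node (sum of currents leaving = 0; resistances in Ω):
  Node 1: (V_1 - 12)/60 + (V_1 - 0)/100 = 0
Collecting terms: 0.02667 × V_1 = 0.2  =>  V_1 = 7.5 V
I_R2 = (V_1 - V_2)/R2 = (7.5 - 0)/100 = 0.075 A
|I_R2| = 0.075 A

Final answer: |I_R2| = 0.075 A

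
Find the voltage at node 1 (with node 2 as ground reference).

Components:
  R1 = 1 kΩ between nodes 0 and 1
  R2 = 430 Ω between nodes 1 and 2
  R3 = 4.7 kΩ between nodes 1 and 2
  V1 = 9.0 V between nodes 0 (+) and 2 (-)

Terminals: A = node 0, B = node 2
Nodal analysis, taking node 2 as the 0 V reference.
Source V1 fixes V_0 = 9 V.
KCL at each unknown node (sum of currents leaving = 0; resistances in Ω):
  Node 1: (V_1 - 9)/1000 + (V_1 - 0)/430 + (V_1 - 0)/4700 = 0
Collecting terms: 0.003538 × V_1 = 0.009  =>  V_1 = 2.544 V
The requested potential is V_1 = 2.544 V.

Final answer: V_1 = 2.544 V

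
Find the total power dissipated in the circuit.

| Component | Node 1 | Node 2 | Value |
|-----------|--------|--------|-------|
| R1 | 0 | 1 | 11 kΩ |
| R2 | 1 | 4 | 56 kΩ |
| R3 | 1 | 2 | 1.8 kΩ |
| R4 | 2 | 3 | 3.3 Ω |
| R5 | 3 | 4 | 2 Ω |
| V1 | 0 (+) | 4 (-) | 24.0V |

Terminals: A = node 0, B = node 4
Nodal analysis, taking node 4 as the 0 V reference.
Source V1 fixes V_0 = 24 V.
KCL at each unknown node (sum of currents leaving = 0; resistances in Ω):
  Node 1: (V_1 - 24)/11000 + (V_1 - 0)/56000 + (V_1 - V_2)/1800 = 0
  Node 2: (V_2 - V_1)/1800 + (V_2 - V_3)/3.3 = 0
  Node 3: (V_3 - V_2)/3.3 + (V_3 - 0)/2 = 0
Collecting terms (coefficients in siemens):
  0.0006643·V_1 - 0.0005556·V_2 = 0.002182
  0.3036·V_2 - 0.0005556·V_1 - 0.303·V_3 = 0
  0.803·V_3 - 0.303·V_2 = 0
Solving these 3 simultaneous equations (Gaussian elimination) gives:
  V_1 = 3.292 V, V_2 = 0.009666 V, V_3 = 0.003647 V
Power in each resistor, P = (ΔV)²/R:
  P_R1 = (24 - 3.292)²/11000 = 0.03898 W
  P_R2 = (3.292 - 0)²/56000 = 0.0001936 W
  P_R3 = (3.292 - 0.009666)²/1800 = 0.005987 W
  P_R4 = (0.009666 - 0.003647)²/3.3 = 0.00001098 W
  P_R5 = (0.003647 - 0)²/2 = 0.000006652 W
P_total = P_R1 + P_R2 + P_R3 + P_R4 + P_R5 = 0.04518 W

Final answer: 0.04518 W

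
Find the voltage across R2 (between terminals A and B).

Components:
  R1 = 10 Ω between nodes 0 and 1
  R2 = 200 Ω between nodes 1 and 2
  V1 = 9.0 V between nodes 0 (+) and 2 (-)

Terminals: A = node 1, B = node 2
R1 and R2 are in series across V1 (node 0 → node 1 → node 2), and the output A–B is taken across R2, so this is a voltage divider.
Series current: I = V1/(R1 + R2) = 9/(10 + 200) = 9/210 = 0.04286 A
V_R2 = I × R2 = V1 × R2/(R1 + R2) = 9 × 200/210 = 8.571 V

Final answer: 8.571 V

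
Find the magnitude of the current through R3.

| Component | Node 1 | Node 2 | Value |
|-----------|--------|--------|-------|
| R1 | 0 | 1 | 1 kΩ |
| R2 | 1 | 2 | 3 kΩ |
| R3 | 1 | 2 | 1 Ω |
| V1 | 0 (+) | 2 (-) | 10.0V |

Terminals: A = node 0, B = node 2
Nodal analysis, taking node 2 as the 0 V reference.
Source V1 fixes V_0 = 10 V.
KCL at each unknown node (sum of currents leaving = 0; resistances in Ω):
  Node 1: (V_1 - 10)/1000 + (V_1 - 0)/3000 + (V_1 - 0)/1 = 0
Collecting terms: 1.001 × V_1 = 0.01  =>  V_1 = 0.009987 V
I_R3 = (V_1 - V_2)/R3 = (0.009987 - 0)/1 = 0.009987 A
|I_R3| = 0.009987 A

Final answer: |I_R3| = 0.009987 A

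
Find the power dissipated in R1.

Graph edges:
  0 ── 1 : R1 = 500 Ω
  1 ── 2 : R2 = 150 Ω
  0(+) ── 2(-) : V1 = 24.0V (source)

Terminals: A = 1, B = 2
Nodal analysis, taking node 2 as the 0 V reference.
Source V1 fixes V_0 = 24 V.
KCL at each unknown node (sum of currents leaving = 0; resistances in Ω):
  Node 1: (V_1 - 24)/500 + (V_1 - 0)/150 = 0
Collecting terms: 0.008667 × V_1 = 0.048  =>  V_1 = 5.538 V
I_R1 = (V_0 - V_1)/R1 = (24 - 5.538)/500 = 0.03692 A
P_R1 = I_R1² × R1 = (0.03692)² × 500 = 0.6817 W

Final answer: 0.6817 W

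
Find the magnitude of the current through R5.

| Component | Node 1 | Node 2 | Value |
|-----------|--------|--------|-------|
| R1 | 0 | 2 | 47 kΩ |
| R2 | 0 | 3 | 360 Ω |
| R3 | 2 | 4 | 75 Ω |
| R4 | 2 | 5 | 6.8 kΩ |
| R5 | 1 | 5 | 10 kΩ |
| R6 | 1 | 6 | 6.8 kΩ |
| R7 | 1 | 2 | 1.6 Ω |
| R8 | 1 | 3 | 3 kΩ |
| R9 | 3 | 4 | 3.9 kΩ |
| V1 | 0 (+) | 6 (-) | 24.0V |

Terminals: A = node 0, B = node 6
Nodal analysis, taking node 6 as the 0 V reference.
Source V1 fixes V_0 = 24 V.
KCL at each unknown node (sum of currents leaving = 0; resistances in Ω):
  Node 1: (V_1 - V_5)/10000 + (V_1 - 0)/6800 + (V_1 - V_2)/1.6 + (V_1 - V_3)/3000 = 0
  Node 2: (V_2 - 24)/47000 + (V_2 - V_4)/75 + (V_2 - V_5)/6800 + (V_2 - V_1)/1.6 = 0
  Node 3: (V_3 - 24)/360 + (V_3 - V_1)/3000 + (V_3 - V_4)/3900 = 0
  Node 4: (V_4 - V_2)/75 + (V_4 - V_3)/3900 = 0
  Node 5: (V_5 - V_2)/6800 + (V_5 - V_1)/10000 = 0
Collecting terms (coefficients in siemens):
  0.6256·V_1 - 0.625·V_2 - 0.0003333·V_3 - 0.0001·V_5 = 0
  0.6385·V_2 - 0.625·V_1 - 0.01333·V_4 - 0.0001471·V_5 = 0.0005106
  0.003368·V_3 - 0.0003333·V_1 - 0.0002564·V_4 = 0.06667
  0.01359·V_4 - 0.01333·V_2 - 0.0002564·V_3 = 0
  0.0002471·V_5 - 0.0001·V_1 - 0.0001471·V_2 = 0
Solving these 5 simultaneous equations (Gaussian elimination) gives:
  V_1 = 18.58 V, V_2 = 18.58 V, V_3 = 23.06 V, V_4 = 18.67 V
  V_5 = 18.58 V
I_R5 = (V_1 - V_5)/R5 = (18.58 - 18.58)/10000 = -0.0000001182 A
|I_R5| = 0.0000001182 A

Final answer: |I_R5| = 1.182e-07 A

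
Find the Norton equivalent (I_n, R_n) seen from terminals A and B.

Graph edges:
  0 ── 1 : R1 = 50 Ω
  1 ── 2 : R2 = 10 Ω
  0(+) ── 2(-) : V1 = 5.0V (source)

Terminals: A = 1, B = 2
Find the Thévenin equivalent first; then I_n = V_th/R_th and R_n = R_th.
Step 1 — V_th is the open-circuit voltage V_A - V_B (nothing connected across the terminals).
Nodal analysis, taking node 2 as the 0 V reference.
Source V1 fixes V_0 = 5 V.
KCL at each unknown node (sum of currents leaving = 0; resistances in Ω):
  Node 1: (V_1 - 5)/50 + (V_1 - 0)/10 = 0
Collecting terms: 0.12 × V_1 = 0.1  =>  V_1 = 0.8333 V
V_th = V_1 - V_2 = 0.8333 - 0 = 0.8333 V
Step 2 — R_th: zero the source — replace V1 by a short circuit (node 2 merges into node 0) — and find the resistance seen between A (node 1) and B (node 0).
Reduce the network between node 1 (A) and node 0 (B) by series/parallel combination:
  Rp1 = R1 ‖ R2 (parallel, both between nodes 0 and 1) = 1/(1/50 + 1/10) = 8.333 Ω
R_th = 8.333 Ω
I_n = V_th/R_th = 0.8333/8.333 = 0.1 A, and R_n = R_th = 8.333 Ω

Final answer: I_n = 0.1 A, R_n = 8.333 Ω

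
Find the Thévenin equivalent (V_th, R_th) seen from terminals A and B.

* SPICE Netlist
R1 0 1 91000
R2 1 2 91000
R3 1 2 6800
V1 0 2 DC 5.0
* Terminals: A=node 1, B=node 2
Step 1 — V_th is the open-circuit voltage V_A - V_B (nothing connected across the terminals).
Nodal analysis, taking node 2 as the 0 V reference.
Source V1 fixes V_0 = 5 V.
KCL at each unknown node (sum of currents leaving = 0; resistances in Ω):
  Node 1: (V_1 - 5)/91000 + (V_1 - 0)/91000 + (V_1 - 0)/6800 = 0
Collecting terms: 0.000169 × V_1 = 0.00005495  =>  V_1 = 0.325 V
V_th = V_1 - V_2 = 0.325 - 0 = 0.325 V
Step 2 — R_th: zero the source — replace V1 by a short circuit (node 2 merges into node 0) — and find the resistance seen between A (node 1) and B (node 0).
Reduce the network between node 1 (A) and node 0 (B) by series/parallel combination:
  Rp1 = R1 ‖ R2 ‖ R3 (parallel, all between nodes 0 and 1) = 1/(1/91000 + 1/91000 + 1/6800) = 5916 Ω
R_th = 5.916 kΩ

Final answer: V_th = 0.325 V, R_th = 5.916 kΩ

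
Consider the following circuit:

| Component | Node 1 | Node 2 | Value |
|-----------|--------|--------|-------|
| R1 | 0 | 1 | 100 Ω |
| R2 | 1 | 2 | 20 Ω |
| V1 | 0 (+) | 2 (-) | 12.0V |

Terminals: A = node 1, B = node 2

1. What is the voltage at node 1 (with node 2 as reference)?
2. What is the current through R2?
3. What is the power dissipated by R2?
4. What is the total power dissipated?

Nodal analysis, taking node 2 as the 0 V reference.
Source V1 fixes V_0 = 12 V.
KCL at each unknown node (sum of currents leaving = 0; resistances in Ω):
  Node 1: (V_1 - 12)/100 + (V_1 - 0)/20 = 0
Collecting terms: 0.06 × V_1 = 0.12  =>  V_1 = 2 V
Part 1:
  Read off the nodal solution: V_1 = 2 V
Part 2:
  I_R2 = (V_1 - V_2)/R2 = (2 - 0)/20 = 0.1 A
  Magnitude: I_R2 = 0.1 A
Part 3:
  I_R2 = (V_1 - V_2)/R2 = (2 - 0)/20 = 0.1 A
  P_R2 = I_R2² × R2 = (0.1)² × 20 = 0.2 W
Part 4:
  Power in each resistor, P = (ΔV)²/R:
    P_R1 = (12 - 2)²/100 = 1 W
    P_R2 = (2 - 0)²/20 = 0.2 W
  P_total = P_R1 + P_R2 = 1.2 W

Final answers:
1. V_1 = 2 V
2. I_R2 = 0.1 A
3. P_R2 = 0.2 W
4. P_total = 1.2 W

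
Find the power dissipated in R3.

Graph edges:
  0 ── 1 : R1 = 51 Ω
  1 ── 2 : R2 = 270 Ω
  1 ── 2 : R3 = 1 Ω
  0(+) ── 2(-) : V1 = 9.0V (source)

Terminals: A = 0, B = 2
Nodal analysis, taking node 2 as the 0 V reference.
Source V1 fixes V_0 = 9 V.
KCL at each unknown node (sum of currents leaving = 0; resistances in Ω):
  Node 1: (V_1 - 9)/51 + (V_1 - 0)/270 + (V_1 - 0)/1 = 0
Collecting terms: 1.023 × V_1 = 0.1765  =>  V_1 = 0.1725 V
I_R3 = (V_1 - V_2)/R3 = (0.1725 - 0)/1 = 0.1725 A
P_R3 = I_R3² × R3 = (0.1725)² × 1 = 0.02974 W

Final answer: 0.02974 W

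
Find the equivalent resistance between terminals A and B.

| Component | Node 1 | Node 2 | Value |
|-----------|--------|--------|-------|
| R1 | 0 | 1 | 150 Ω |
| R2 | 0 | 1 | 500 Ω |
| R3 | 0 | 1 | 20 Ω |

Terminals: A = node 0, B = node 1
Reduce the network between node 0 (A) and node 1 (B) by series/parallel combination:
  Rp1 = R1 ‖ R2 ‖ R3 (parallel, all between nodes 0 and 1) = 1/(1/150 + 1/500 + 1/20) = 17.05 Ω
R_eq = 17.05 Ω

Final answer: 17.05 Ω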